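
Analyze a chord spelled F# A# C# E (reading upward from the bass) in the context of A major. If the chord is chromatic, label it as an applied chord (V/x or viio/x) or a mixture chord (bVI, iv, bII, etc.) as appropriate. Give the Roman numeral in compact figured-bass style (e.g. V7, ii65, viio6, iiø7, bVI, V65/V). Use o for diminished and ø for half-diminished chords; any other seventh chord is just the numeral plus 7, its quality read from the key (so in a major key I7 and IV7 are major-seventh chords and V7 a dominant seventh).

The pitches F#-A#-C#-E form a dominant seventh chord rooted on F#.
F# is not a diatonic chord root with this quality in A major, but it lies a perfect fifth above B (ii), so the chord functions as an applied dominant of ii.

V7/ii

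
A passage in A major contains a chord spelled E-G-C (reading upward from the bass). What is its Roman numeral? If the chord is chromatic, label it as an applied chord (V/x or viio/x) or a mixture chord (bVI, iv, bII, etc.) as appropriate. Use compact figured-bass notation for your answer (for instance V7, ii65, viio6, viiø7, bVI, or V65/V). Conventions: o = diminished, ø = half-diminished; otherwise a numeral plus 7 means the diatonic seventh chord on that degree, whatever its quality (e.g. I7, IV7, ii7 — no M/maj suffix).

bIII6

The pitches C-E-G form a major triad rooted on C.
C is the lowered third degree of A major (diatonic 3 would be C#). This is a major triad on the lowered third degree, borrowed from the parallel minor.
With E in the bass the chord is in first inversion, so the figured bass is 6.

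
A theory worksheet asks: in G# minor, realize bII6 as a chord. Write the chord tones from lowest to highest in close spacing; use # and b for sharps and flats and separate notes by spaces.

bII6 is the Neapolitan sixth — a major triad on the lowered second degree, here in its customary first inversion. In G# minor that root is A.
So the chord is A-C#-E, a major triad.
With the 6 figure the chord is in first inversion; from the bass C# upward in close position it reads C#-E-A.

C# E A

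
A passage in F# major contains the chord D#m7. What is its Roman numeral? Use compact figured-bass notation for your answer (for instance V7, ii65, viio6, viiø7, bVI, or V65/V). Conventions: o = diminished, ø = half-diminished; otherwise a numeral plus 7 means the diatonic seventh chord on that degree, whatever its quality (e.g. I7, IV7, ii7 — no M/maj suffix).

vi7

Stacked in thirds the chord is D#-F#-A#-C#: a minor seventh chord on D#.
D# is scale degree 6 in F# major, and a minor seventh chord on that degree is written vi7.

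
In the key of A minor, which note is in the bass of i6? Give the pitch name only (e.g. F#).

C

i in A minor has root A; the chord is A-C-E.
The figure 6 means first inversion — the third is in the bass.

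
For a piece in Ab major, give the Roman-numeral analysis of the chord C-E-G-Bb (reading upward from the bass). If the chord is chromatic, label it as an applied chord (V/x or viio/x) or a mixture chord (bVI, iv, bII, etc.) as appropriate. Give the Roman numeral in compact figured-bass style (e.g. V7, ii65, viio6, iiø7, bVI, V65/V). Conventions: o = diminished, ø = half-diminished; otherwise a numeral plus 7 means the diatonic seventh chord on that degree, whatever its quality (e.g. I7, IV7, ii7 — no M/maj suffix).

Stacked in thirds the chord is C-E-G-Bb: a dominant seventh chord on C.
C is not a diatonic chord root with this quality in Ab major, but it lies a perfect fifth above F (vi), so the chord functions as an applied dominant of vi.

V7/vi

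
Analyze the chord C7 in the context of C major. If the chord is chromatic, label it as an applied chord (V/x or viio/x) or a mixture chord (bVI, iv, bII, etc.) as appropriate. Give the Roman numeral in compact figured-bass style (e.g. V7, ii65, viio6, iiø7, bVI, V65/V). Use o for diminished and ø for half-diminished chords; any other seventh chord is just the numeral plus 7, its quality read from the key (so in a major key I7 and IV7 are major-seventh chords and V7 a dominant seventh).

V7/IV

The pitches C-E-G-Bb form a dominant seventh chord rooted on C.
C is not a diatonic chord root with this quality in C major, but it lies a perfect fifth above F (IV), so the chord functions as an applied dominant of IV.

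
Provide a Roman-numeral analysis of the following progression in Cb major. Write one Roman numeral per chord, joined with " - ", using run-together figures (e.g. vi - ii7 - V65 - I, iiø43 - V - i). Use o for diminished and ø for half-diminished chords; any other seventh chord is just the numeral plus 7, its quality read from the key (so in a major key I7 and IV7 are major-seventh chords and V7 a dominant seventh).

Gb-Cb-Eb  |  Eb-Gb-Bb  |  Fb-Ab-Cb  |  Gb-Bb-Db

I64 - iii - IV - V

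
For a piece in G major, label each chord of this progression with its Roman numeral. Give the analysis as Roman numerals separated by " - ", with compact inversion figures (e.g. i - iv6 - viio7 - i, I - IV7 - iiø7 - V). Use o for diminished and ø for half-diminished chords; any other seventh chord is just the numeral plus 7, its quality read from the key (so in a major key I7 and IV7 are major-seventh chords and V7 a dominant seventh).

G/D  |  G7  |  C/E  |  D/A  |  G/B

G/D has root G, degree 1 in G major, so I64.
G7: a dominant seventh chord on G, the applied dominant of IV → V7/IV.
C/E has root C, degree 4 in G major, so IV6.
D/A: root D is the dominant; major triad there is V64.
G/B: major triad on G = scale degree 1 → I6.

I64 - V7/IV - IV6 - V64 - I6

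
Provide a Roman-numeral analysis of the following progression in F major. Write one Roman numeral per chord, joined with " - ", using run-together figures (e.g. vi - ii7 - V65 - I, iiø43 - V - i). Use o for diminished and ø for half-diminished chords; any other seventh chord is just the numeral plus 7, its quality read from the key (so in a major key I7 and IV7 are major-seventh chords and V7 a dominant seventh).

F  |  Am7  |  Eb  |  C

I - iii7 - bVII - V

F: major triad on F = scale degree 1 → I.
Am7: minor seventh chord on A = scale degree 3 → iii7.
Eb: Eb with this quality isn't in the key; it's bVII, borrowed from the parallel minor.
C: root C is the dominant; major triad there is V.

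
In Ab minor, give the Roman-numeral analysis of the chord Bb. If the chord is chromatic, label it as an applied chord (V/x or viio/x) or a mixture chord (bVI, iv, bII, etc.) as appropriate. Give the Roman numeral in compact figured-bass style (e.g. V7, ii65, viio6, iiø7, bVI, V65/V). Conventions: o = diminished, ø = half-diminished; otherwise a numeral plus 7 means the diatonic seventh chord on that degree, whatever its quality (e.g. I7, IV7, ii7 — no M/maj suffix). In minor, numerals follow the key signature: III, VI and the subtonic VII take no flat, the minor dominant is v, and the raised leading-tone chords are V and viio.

Stacked in thirds the chord is Bb-D-F: a major triad on Bb.
Bb is not a diatonic chord root with this quality in Ab minor, but it lies a perfect fifth above Eb (V), so the chord functions as an applied dominant of V.

V/V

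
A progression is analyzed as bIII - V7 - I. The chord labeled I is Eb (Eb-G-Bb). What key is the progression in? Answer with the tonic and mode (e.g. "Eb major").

Eb major

The anchor chord is a major triad on Eb, labeled I.
If Eb is scale degree 1 and the mode makes that degree carry a major triad, the tonic is Eb and the mode is major.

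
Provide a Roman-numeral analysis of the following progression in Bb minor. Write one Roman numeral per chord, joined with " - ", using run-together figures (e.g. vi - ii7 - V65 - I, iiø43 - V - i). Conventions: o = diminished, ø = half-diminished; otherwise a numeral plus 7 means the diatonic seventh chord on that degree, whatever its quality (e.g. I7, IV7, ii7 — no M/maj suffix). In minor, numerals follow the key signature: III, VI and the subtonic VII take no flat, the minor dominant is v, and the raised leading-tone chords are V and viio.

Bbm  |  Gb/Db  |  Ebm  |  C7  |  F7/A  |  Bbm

i - VI64 - iv - V7/V - V65 - i

Bbm: minor triad on Bb = scale degree 1 → i.
Gb/Db has root Gb, degree 6 in Bb minor, so VI64.
Ebm: minor triad on Eb = scale degree 4 → iv.
C7: chromatic; C is V of V, so V7/V.
F7/A: dominant seventh chord on F = scale degree 5 → V65.
Bbm has root Bb, degree 1 in Bb minor, so i.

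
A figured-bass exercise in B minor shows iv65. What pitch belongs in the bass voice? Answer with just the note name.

G

iv in B minor has root E; the chord is E-G-B-D.
The figure 65 means first inversion — the third is in the bass.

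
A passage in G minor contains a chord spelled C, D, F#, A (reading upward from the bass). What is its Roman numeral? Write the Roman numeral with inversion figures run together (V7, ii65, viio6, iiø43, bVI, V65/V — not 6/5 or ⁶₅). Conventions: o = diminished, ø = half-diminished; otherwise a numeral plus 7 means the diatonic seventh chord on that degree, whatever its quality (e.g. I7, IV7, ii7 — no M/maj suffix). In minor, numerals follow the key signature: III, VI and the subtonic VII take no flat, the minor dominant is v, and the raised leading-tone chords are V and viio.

V42

Stacked in thirds the chord is D-F#-A-C: a dominant seventh chord on D.
In G minor, D is the dominant; the diatonic dominant seventh chord there is V7.
With C in the bass the chord is in third inversion, so the figured bass is 42.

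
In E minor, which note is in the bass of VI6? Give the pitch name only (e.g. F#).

E

VI in E minor has root C; the chord is C-E-G.
The figure 6 means first inversion — the third is in the bass.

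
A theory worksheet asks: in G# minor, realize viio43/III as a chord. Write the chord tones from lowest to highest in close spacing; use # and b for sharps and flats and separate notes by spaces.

E G A# C#

The slash marks an applied leading-tone chord: viio of III. In G# minor, III is B, so the leading tone to it is A#, a half step below.
Building a fully diminished seventh chord on A# gives A#-C#-E-G.
With the 43 figure the chord is in second inversion; from the bass E upward in close position it reads E-G-A#-C#.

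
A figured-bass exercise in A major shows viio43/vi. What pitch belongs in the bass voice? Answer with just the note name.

B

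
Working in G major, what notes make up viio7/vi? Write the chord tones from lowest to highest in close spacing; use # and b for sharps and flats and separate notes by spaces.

viio7/vi is a secondary leading-tone chord. The target vi is E in G major; the applied chord is rooted a semitone below, on D#.
Building a fully diminished seventh chord on D# gives D#-F#-A-C.

D# F# A C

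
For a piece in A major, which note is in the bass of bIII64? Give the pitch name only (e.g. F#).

G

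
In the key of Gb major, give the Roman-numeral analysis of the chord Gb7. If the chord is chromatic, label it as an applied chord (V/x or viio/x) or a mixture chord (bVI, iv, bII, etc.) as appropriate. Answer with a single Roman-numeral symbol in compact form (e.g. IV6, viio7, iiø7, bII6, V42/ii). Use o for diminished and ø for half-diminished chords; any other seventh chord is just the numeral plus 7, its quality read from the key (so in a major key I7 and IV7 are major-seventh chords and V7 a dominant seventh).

The pitches Gb-Bb-Db-Fb form a dominant seventh chord rooted on Gb.
Gb is not a diatonic chord root with this quality in Gb major, but it lies a perfect fifth above Cb (IV), so the chord functions as an applied dominant of IV.

V7/IV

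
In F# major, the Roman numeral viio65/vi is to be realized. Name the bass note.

E#

The applied chord viio65/vi is rooted on C##: C##-E#-G#-B.
The figure 65 means first inversion — the third is in the bass.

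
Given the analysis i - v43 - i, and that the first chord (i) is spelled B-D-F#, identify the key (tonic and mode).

B minor

The anchor chord is a minor triad on B, labeled i.
If B is scale degree 1 and the mode makes that degree carry a minor triad, the tonic is B and the mode is minor.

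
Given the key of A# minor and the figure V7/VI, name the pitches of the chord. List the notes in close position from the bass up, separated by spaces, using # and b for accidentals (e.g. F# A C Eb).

C# E# G# B

The slash means an applied dominant: we want the dominant of VI. In A# minor, VI is F# major, and its dominant is built on C#.
Building a dominant seventh chord on C# gives C#-E#-G#-B.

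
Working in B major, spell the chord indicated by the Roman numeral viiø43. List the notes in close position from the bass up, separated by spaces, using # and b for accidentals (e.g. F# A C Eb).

E G# A# C#

The numeral's case and figure indicate a half-diminished seventh chord. In B major its root, the leading tone, is A#.
That chord is spelled A#-C#-E-G#.
With the 43 figure the chord is in second inversion; from the bass E upward in close position it reads E-G#-A#-C#.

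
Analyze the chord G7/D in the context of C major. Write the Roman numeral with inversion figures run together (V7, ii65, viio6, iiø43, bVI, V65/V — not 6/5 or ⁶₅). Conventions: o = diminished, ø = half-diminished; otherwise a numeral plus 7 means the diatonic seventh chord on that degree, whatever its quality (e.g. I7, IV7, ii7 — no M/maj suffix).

The pitches G-B-D-F form a dominant seventh chord rooted on G.
G is scale degree 5 in C major, and a dominant seventh chord on that degree is written V7.
With D in the bass the chord is in second inversion, so the figured bass is 43.

V43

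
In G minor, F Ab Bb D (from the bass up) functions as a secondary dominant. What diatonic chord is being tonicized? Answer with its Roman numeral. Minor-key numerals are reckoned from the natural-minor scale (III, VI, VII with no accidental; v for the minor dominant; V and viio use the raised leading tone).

VI

The chord is a dominant seventh chord on Bb.
A dominant resolves down a perfect fifth: Bb → Eb. In G minor, Eb is scale degree 6, i.e. VI.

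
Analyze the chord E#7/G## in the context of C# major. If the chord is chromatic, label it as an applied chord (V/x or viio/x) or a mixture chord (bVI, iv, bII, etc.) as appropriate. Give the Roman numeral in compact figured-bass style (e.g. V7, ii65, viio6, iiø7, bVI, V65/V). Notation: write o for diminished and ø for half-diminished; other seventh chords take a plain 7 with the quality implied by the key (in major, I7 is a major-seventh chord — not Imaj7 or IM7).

Stacked in thirds the chord is E#-G##-B#-D#: a dominant seventh chord on E#.
E# is not a diatonic chord root with this quality in C# major, but it lies a perfect fifth above A# (vi), so the chord functions as an applied dominant of vi.
With G## in the bass the chord is in first inversion, so the figured bass is 65.

V65/vi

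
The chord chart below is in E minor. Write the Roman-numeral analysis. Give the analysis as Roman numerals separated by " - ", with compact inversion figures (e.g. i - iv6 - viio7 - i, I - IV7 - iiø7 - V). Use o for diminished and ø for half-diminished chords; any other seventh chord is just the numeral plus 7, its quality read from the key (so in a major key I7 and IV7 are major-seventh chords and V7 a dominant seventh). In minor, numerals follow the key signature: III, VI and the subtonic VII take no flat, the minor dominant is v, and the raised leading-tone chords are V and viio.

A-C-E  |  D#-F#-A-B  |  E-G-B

iv - V65 - i

A-C-E has root A, degree 4 in E minor, so iv.
D#-F#-A-B: root B is the dominant; dominant seventh chord there is V65.
E-G-B: root E is the tonic; minor triad there is i.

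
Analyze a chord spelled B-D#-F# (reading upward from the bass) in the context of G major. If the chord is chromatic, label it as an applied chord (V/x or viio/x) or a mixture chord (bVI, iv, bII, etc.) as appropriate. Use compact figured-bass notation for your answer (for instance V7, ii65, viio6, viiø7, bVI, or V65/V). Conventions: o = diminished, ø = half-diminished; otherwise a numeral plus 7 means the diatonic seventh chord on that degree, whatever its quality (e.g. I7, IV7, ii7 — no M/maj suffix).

V/vi

Stacked in thirds the chord is B-D#-F#: a major triad on B.
B is not a diatonic chord root with this quality in G major, but it lies a perfect fifth above E (vi), so the chord functions as an applied dominant of vi.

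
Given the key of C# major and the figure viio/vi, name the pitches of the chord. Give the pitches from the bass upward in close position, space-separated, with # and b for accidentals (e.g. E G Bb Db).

G## B# D#

viio/vi is a secondary leading-tone chord. The target vi is A# in C# major; the applied chord is rooted a semitone below, on G##.
Building a diminished triad on G## gives G##-B#-D#.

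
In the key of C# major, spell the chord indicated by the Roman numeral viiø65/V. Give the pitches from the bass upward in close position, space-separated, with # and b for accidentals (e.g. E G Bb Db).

A# C# E# F##

The slash marks an applied leading-tone chord: viio of V. In C# major, V is G#, so the leading tone to it is F##, a half step below.
Building a half-diminished seventh chord on F## gives F##-A#-C#-E#.
The figured bass 65 indicates first inversion, placing the third (A#) in the bass: A#-C#-E#-F##.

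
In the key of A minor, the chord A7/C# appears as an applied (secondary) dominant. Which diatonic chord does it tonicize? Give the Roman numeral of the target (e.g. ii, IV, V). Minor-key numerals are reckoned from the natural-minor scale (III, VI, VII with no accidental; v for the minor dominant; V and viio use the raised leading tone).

The chord is a dominant seventh chord on A.
A dominant resolves down a perfect fifth: A → D. In A minor, D is scale degree 4, i.e. iv.

iv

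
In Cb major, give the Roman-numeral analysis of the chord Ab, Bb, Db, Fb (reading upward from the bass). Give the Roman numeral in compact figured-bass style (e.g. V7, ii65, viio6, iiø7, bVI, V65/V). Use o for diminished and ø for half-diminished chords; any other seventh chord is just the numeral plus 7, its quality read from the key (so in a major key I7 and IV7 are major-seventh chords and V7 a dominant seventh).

Stacked in thirds the chord is Bb-Db-Fb-Ab: a half-diminished seventh chord on Bb.
In Cb major, Bb is the leading tone; the diatonic half-diminished seventh chord there is viiø7.
With Ab in the bass the chord is in third inversion, so the figured bass is 42.

viiø42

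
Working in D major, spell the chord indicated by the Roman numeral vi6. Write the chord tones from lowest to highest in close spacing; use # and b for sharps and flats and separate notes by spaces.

In D major, scale degree 6 is B, and the diatonic chord built there is a minor triad.
Stacking thirds from B gives B-D-F#.
The figured bass 6 indicates first inversion, placing the third (D) in the bass: D-F#-B.

D F# B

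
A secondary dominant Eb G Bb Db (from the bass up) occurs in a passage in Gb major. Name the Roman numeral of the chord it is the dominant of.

ii

The chord is a dominant seventh chord on Eb.
A dominant resolves down a perfect fifth: Eb → Ab. In Gb major, Ab is scale degree 2, i.e. ii.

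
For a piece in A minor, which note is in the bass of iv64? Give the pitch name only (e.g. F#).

A

iv in A minor has root D; the chord is D-F-A.
The figure 64 means second inversion — the fifth is in the bass.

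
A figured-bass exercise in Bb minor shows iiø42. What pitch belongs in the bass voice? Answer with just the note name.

iiø in Bb minor has root C; the chord is C-Eb-Gb-Bb.
The figure 42 means third inversion — the seventh is in the bass.

Bb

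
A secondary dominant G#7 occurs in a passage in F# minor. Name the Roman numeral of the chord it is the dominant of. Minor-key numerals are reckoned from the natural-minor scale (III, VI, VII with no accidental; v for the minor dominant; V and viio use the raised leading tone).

The chord is a dominant seventh chord on G#.
A dominant resolves down a perfect fifth: G# → C#. In F# minor, C# is scale degree 5, i.e. V.

V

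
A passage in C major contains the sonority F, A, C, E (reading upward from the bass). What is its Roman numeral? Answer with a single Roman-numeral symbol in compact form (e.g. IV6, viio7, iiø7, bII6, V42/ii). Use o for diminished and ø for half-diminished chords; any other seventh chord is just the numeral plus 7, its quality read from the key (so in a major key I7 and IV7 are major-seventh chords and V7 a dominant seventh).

IV7

The pitches F-A-C-E form a major seventh chord rooted on F.
In C major, F is the subdominant; the diatonic major seventh chord there is IV7.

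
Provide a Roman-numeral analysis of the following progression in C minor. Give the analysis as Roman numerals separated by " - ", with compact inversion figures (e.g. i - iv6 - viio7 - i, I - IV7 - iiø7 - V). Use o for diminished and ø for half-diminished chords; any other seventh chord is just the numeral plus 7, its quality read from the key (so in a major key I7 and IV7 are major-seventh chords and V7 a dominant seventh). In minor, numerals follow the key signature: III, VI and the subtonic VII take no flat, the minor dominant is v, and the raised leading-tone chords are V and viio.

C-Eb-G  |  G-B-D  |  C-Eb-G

i - V - i

C-Eb-G has root C, degree 1 in C minor, so i.
G-B-D has root G, degree 5 in C minor, so V.
C-Eb-G: minor triad on C = scale degree 1 → i.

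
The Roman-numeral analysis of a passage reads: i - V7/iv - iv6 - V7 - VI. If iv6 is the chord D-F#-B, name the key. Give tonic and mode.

F# minor

The anchor chord is a minor triad on B, labeled iv6.
Counting down 3 scale steps from B places the tonic on F#; a minor triad on degree 4 is diatonic only in minor.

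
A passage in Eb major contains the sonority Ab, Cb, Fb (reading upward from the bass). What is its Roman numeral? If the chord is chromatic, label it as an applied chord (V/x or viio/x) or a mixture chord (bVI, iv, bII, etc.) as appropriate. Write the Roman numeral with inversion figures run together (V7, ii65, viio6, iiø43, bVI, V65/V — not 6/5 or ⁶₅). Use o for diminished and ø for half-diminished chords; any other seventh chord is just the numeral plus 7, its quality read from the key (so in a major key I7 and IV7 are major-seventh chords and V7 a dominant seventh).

bII6

Stacked in thirds the chord is Fb-Ab-Cb: a major triad on Fb.
Fb is the lowered second degree of Eb major (diatonic 2 would be F). This is the Neapolitan sixth — a major triad on the lowered second degree, here in its customary first inversion.
With Ab in the bass the chord is in first inversion, so the figured bass is 6.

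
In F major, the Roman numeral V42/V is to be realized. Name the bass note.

F

The applied chord V42/V is rooted on G: G-B-D-F.
The figure 42 means third inversion — the seventh is in the bass.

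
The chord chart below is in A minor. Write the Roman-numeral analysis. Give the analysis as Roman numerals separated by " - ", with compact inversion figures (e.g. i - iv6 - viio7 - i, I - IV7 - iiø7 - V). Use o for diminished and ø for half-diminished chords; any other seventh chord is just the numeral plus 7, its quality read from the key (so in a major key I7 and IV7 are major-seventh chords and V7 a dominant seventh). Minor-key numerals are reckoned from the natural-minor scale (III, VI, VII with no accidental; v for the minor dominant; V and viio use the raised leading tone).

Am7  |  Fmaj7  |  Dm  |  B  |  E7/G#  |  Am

i7 - VI7 - iv - V/V - V65 - i

Am7: minor seventh chord on A = scale degree 1 → i7.
Fmaj7 has root F, degree 6 in A minor, so VI7.
Dm: minor triad on D = scale degree 4 → iv.
B is the secondary dominant of V (major triad on B): V/V.
E7/G#: root E is the dominant; dominant seventh chord there is V65.
Am has root A, degree 1 in A minor, so i.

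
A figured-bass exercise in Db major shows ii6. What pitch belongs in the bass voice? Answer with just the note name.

ii in Db major has root Eb; the chord is Eb-Gb-Bb.
The figure 6 means first inversion — the third is in the bass.

Gb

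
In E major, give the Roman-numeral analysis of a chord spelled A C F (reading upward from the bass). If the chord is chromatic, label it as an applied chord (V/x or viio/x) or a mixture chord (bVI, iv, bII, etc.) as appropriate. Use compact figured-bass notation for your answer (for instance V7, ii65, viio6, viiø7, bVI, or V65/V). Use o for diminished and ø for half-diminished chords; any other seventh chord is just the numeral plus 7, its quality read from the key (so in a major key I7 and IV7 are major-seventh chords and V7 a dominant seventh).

bII6

Stacked in thirds the chord is F-A-C: a major triad on F.
F is the lowered second degree of E major (diatonic 2 would be F#). This is the Neapolitan sixth — a major triad on the lowered second degree, here in its customary first inversion.
With A in the bass the chord is in first inversion, so the figured bass is 6.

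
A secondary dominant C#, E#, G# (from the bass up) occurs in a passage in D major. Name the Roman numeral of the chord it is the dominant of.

The chord is a major triad on C#.
A dominant resolves down a perfect fifth: C# → F#. In D major, F# is scale degree 3, i.e. iii.

iii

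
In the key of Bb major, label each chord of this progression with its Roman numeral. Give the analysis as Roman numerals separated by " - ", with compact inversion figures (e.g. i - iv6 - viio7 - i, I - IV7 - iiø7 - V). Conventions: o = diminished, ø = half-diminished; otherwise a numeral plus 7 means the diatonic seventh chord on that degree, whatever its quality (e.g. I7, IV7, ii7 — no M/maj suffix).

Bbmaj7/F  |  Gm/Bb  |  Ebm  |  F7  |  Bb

Bbmaj7/F has root Bb, degree 1 in Bb major, so I43.
Gm/Bb has root G, degree 6 in Bb major, so vi6.
Ebm: Eb with this quality isn't in the key; it's iv, borrowed from the parallel minor.
F7: dominant seventh chord on F = scale degree 5 → V7.
Bb: major triad on Bb = scale degree 1 → I.

I43 - vi6 - iv - V7 - I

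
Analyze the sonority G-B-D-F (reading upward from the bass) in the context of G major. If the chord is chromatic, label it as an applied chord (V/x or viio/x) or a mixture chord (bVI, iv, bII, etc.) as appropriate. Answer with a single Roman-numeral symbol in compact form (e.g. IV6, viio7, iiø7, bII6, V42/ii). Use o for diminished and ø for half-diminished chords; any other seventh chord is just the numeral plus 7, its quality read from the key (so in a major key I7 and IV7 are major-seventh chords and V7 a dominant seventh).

V7/IV

Stacked in thirds the chord is G-B-D-F: a dominant seventh chord on G.
G is not a diatonic chord root with this quality in G major, but it lies a perfect fifth above C (IV), so the chord functions as an applied dominant of IV.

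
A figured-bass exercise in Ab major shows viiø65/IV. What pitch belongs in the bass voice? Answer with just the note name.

Eb

The applied chord viiø65/IV is rooted on C: C-Eb-Gb-Bb.
The figure 65 means first inversion — the third is in the bass.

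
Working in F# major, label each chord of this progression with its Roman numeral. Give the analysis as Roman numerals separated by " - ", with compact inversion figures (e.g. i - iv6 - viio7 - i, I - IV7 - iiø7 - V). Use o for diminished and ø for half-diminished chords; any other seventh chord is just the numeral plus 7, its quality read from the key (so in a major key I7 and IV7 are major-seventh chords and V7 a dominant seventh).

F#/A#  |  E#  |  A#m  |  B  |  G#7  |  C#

I6 - V/iii - iii - IV - V7/V - V

F#/A# has root F#, degree 1 in F# major, so I6.
E#: chromatic; E# is V of iii, so V/iii.
A#m has root A#, degree 3 in F# major, so iii.
B has root B, degree 4 in F# major, so IV.
G#7: chromatic; G# is V of V, so V7/V.
C# has root C#, degree 5 in F# major, so V.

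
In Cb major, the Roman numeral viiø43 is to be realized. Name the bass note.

Fb

viiø in Cb major has root Bb; the chord is Bb-Db-Fb-Ab.
The figure 43 means second inversion — the fifth is in the bass.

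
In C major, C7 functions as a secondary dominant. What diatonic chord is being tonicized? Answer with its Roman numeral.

The chord is a dominant seventh chord on C.
A dominant resolves down a perfect fifth: C → F. In C major, F is scale degree 4, i.e. IV.

IV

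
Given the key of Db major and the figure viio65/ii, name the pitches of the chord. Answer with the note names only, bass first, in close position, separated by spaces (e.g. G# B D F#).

The slash marks an applied leading-tone chord: viio of ii. In Db major, ii is Eb, so the leading tone to it is D, a half step below.
Building a fully diminished seventh chord on D gives D-F-Ab-Cb.
With the 65 figure the chord is in first inversion; from the bass F upward in close position it reads F-Ab-Cb-D.

F Ab Cb D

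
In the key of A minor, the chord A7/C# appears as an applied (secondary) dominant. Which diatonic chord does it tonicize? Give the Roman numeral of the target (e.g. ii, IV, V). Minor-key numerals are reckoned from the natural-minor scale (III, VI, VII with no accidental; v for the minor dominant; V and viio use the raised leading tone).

iv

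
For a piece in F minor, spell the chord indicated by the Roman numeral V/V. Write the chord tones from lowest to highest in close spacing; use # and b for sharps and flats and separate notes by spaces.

G B D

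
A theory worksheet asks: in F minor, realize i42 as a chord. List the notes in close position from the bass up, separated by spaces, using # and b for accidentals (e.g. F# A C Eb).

Eb F Ab C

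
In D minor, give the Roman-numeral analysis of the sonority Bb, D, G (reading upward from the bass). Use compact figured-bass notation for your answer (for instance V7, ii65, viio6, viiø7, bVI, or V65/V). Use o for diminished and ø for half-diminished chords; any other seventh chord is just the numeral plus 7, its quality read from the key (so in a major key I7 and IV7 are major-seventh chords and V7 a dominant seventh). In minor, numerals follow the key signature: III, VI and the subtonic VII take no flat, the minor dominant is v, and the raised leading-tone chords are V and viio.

iv6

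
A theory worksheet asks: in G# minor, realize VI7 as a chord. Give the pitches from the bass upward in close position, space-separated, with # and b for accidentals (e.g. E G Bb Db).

E G# B D#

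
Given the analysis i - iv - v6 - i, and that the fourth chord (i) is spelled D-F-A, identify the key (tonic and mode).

D minor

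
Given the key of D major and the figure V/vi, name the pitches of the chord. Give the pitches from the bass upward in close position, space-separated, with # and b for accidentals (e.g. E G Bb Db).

V/vi is a secondary dominant — the dominant triad of vi. vi in D major is B, so the applied chord's root is F#, a perfect fifth above.
Building a major triad on F# gives F#-A#-C#.

F# A# C#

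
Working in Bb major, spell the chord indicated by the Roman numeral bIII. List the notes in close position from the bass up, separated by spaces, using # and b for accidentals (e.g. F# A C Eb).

Db F Ab

bIII is a major triad on the lowered third degree, borrowed from the parallel minor. In Bb major that root is Db.
So the chord is Db-F-Ab, a major triad.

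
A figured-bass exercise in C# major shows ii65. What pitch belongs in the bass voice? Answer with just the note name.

ii in C# major has root D#; the chord is D#-F#-A#-C#.
The figure 65 means first inversion — the third is in the bass.

F#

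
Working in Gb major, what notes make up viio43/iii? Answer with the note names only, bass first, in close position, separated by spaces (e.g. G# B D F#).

viio43/iii is a secondary leading-tone chord. The target iii is Bb in Gb major; the applied chord is rooted a semitone below, on A.
Building a fully diminished seventh chord on A gives A-C-Eb-Gb.
The figured bass 43 indicates second inversion, placing the fifth (Eb) in the bass: Eb-Gb-A-C.

Eb Gb A C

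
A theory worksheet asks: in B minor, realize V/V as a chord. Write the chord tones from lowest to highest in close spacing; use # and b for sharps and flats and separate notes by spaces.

C# E# G#

V/V is a secondary dominant — the dominant triad of V. V in B minor is F#, so the applied chord's root is C#, a perfect fifth above.
Building a major triad on C# gives C#-E#-G#.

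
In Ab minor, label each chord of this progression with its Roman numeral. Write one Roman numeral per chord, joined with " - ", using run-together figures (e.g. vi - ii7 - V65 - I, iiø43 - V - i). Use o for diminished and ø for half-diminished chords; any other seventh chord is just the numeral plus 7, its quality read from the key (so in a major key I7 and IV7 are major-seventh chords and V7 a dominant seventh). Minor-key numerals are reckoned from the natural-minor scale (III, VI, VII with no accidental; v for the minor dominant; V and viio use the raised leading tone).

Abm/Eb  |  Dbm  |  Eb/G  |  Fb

Abm/Eb has root Ab, degree 1 in Ab minor, so i64.
Dbm: minor triad on Db = scale degree 4 → iv.
Eb/G: major triad on Eb = scale degree 5 → V6.
Fb: major triad on Fb = scale degree 6 → VI.

i64 - iv - V6 - VI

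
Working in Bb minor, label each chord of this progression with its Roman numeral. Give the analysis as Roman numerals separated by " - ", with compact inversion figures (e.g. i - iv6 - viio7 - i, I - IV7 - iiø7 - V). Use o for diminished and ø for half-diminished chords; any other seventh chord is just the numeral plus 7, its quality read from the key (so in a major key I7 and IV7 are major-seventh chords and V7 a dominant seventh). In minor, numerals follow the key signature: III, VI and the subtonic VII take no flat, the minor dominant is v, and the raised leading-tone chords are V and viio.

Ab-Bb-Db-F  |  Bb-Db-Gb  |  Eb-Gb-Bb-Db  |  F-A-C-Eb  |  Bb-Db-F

i42 - VI6 - iv7 - V7 - i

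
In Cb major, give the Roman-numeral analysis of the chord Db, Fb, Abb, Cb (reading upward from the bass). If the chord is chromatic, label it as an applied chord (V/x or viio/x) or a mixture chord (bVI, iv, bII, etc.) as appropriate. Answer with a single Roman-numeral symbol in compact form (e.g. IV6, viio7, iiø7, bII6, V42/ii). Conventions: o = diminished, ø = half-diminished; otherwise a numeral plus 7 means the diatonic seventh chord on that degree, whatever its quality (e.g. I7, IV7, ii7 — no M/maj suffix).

The pitches Db-Fb-Abb-Cb form a half-diminished seventh chord rooted on Db.
Db is the second degree of Cb major. This is the half-diminished supertonic seventh, borrowed from the parallel minor.

iiø7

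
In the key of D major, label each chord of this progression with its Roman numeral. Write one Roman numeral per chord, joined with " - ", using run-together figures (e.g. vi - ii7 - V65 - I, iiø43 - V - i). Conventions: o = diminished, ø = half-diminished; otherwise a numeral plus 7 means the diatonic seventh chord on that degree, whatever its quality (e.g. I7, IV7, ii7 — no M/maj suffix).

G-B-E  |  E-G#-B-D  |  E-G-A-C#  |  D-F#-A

G-B-E has root E, degree 2 in D major, so ii6.
E-G#-B-D: chromatic; E is V of V, so V7/V.
E-G-A-C#: root A is the dominant; dominant seventh chord there is V43.
D-F#-A: major triad on D = scale degree 1 → I.

ii6 - V7/V - V43 - I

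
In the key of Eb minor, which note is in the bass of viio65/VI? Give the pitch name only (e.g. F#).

The applied chord viio65/VI is rooted on Bb: Bb-Db-Fb-Abb.
The figure 65 means first inversion — the third is in the bass.

Db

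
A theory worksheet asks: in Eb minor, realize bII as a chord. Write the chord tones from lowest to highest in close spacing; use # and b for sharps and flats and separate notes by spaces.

bII is the Neapolitan chord — a major triad on the lowered second degree. In Eb minor that root is Fb.
So the chord is Fb-Ab-Cb, a major triad.

Fb Ab Cb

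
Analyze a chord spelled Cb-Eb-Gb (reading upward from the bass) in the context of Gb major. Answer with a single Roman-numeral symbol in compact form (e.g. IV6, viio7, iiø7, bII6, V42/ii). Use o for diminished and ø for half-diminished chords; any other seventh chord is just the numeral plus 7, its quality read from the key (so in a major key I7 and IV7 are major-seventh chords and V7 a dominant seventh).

Stacked in thirds the chord is Cb-Eb-Gb: a major triad on Cb.
In Gb major, Cb is the subdominant; the diatonic major triad there is IV.

IV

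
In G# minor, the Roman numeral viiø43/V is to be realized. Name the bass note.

The applied chord viiø43/V is rooted on C##: C##-E#-G#-B#.
The figure 43 means second inversion — the fifth is in the bass.

G#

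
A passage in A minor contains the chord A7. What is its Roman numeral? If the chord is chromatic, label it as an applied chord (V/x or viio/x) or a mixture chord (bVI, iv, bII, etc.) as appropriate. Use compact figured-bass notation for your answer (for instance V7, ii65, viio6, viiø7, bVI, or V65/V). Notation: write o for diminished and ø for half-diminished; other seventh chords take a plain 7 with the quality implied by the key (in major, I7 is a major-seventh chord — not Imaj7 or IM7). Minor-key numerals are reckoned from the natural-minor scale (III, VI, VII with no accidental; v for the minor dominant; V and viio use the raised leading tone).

V7/iv

The pitches A-C#-E-G form a dominant seventh chord rooted on A.
A is not a diatonic chord root with this quality in A minor, but it lies a perfect fifth above D (iv), so the chord functions as an applied dominant of iv.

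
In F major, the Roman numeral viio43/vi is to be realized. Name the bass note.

The applied chord viio43/vi is rooted on C#: C#-E-G-Bb.
The figure 43 means second inversion — the fifth is in the bass.

G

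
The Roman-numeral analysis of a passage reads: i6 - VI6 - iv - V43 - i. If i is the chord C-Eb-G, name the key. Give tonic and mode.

i is given as C-Eb-G — a minor triad with root C.
If C is scale degree 1 and the mode makes that degree carry a minor triad, the tonic is C and the mode is minor.

C minor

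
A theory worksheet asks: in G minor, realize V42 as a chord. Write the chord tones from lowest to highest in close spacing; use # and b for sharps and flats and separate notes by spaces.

C D F# A

In G minor, the fifth degree is D. The dominant is major (leading tone raised), so V is a dominant seventh chord.
That chord is spelled D-F#-A-C.
With the 42 figure the chord is in third inversion; from the bass C upward in close position it reads C-D-F#-A.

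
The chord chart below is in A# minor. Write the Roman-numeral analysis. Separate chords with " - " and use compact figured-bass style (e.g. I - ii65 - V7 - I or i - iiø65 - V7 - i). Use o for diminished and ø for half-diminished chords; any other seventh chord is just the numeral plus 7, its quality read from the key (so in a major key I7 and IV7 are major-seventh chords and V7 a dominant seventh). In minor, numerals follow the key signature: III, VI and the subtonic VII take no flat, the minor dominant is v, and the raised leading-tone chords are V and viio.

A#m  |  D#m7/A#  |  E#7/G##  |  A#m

i - iv43 - V65 - i

A#m has root A#, degree 1 in A# minor, so i.
D#m7/A# has root D#, degree 4 in A# minor, so iv43.
E#7/G##: root E# is the dominant; dominant seventh chord there is V65.
A#m has root A#, degree 1 in A# minor, so i.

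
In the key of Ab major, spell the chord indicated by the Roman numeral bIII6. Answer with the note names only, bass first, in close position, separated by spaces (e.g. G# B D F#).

bIII6 is a major triad on the lowered third degree, borrowed from the parallel minor. In Ab major that root is Cb.
So the chord is Cb-Eb-Gb, a major triad.
With the 6 figure the chord is in first inversion; from the bass Eb upward in close position it reads Eb-Gb-Cb.

Eb Gb Cb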